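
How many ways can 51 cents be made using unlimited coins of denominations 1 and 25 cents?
Coefficient of x^51 in 1/(1-x^1) · 1/(1-x^25). Use j coins of 25 for j = 0..⌊51/25⌋ = 2, the rest in 1s: 2 + 1 = 3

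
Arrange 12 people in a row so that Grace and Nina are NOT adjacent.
Total - adjacent = 12! - (12-1)!×2 = 479001600 - 79833600 = 399168000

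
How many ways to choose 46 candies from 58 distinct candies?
C(58,46) = 58!/(46!×12!) = 891794789340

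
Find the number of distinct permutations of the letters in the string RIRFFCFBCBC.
11! / (3! × 3! × 2! × 1! × 2!) = 277200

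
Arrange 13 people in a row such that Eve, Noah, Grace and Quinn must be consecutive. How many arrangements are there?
Treat the 4 as one block: (13-4+1)! × 4! = 3628800 × 24 = 87091200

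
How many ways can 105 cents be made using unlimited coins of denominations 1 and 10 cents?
Coefficient of x^105 in 1/(1-x^1) · 1/(1-x^10). Use j coins of 10 for j = 0..⌊105/10⌋ = 10, the rest in 1s: 10 + 1 = 11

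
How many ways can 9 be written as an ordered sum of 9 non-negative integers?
C(9+9-1, 9-1) = C(17, 8) = 24310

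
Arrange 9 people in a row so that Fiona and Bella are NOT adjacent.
Total - adjacent = 9! - (9-1)!×2 = 362880 - 80640 = 282240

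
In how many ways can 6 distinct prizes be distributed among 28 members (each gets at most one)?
P(28,6) = 28!/(28-6)! = 271252800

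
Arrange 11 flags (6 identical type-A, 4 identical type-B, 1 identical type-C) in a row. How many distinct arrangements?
11! / (6! × 4! × 1!) = 2310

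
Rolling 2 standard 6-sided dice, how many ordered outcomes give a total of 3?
Coefficient of x^3 in (x + x² + ... + x^6)^2. By inclusion-exclusion on dice exceeding 6: Σ_j (-1)^j C(2,j)·C(3-1-6j, 1) = C(2,0)·C(2,1) = 1·2 = 2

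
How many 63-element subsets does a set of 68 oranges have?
C(68,63) = 68!/(63!×5!) = 10424128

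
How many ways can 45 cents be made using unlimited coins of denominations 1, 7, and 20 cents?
Coefficient of x^45 in 1/(1-x^1) · 1/(1-x^7) · 1/(1-x^20). Case on j = number of 20-cent coins (j = 0..2); remainder r = 45 - 20j is made from {1,7} in ⌊r/7⌋+1 ways. r = 45, 25, 5 → 7 + 4 + 1 = 12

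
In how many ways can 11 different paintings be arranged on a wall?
11! = 39916800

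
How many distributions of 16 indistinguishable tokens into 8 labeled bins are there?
C(16+8-1, 8-1) = C(23, 7) = 245157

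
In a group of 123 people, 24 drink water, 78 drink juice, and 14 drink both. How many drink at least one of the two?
|A∪B| = |A| + |B| - |A∩B| = 24 + 78 - 14 = 88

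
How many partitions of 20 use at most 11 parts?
By conjugation, equals partitions of 20 into parts ≤ 11. Let r_j(i) = number of partitions of i into parts ≤ j, for i = 0..20. r_1(i) = 1 for all i; r_j(i) = r_{j-1}(i) + r_j(i-j). Rows j = 2..11: ≤2: 1 1 2 2 3 3 4 4 5 5 6 6 7 7 8 8 9 9 10 10 11; ≤3: 1 1 2 3 4 5 7 8 10 12 14 16 19 21 24 27 30 33 37 40 44; ≤4: 1 1 2 3 5 6 9 11 15 18 23 27 34 39 47 54 64 72 84 94 108; ≤5: 1 1 2 3 5 7 10 13 18 23 30 37 47 57 70 84 101 119 141 164 192; ≤6: 1 1 2 3 5 7 11 14 20 26 35 44 58 71 90 110 136 163 199 235 282; ≤7: 1 1 2 3 5 7 11 15 21 28 38 49 65 82 105 131 164 201 248 300 364; ≤8: 1 1 2 3 5 7 11 15 22 29 40 52 70 89 116 146 186 230 288 352 434; ≤9: 1 1 2 3 5 7 11 15 22 30 41 54 73 94 123 157 201 252 318 393 488; ≤10: 1 1 2 3 5 7 11 15 22 30 42 55 75 97 128 164 212 267 340 423 530; ≤11: 1 1 2 3 5 7 11 15 22 30 42 56 76 99 131 169 219 278 355 445 560. r_11(20) = 560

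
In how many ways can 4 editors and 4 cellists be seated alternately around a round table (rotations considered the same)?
Fix one of the editors: (4-1)! ways for the remaining editors, × 4! ways for the cellists = 6 × 24 = 144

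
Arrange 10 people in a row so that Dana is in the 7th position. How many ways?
Fix one position: (10-1)! = 362880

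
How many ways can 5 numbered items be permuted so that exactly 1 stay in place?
Choose the 1 fixed point C(5,1) = 5, derange the rest: !4 = Σ_{j=0}^{4} (-1)^j·4!/j! = 24 - 24 + 12 - 4 + 1 = 9. Product = 5 × 9 = 45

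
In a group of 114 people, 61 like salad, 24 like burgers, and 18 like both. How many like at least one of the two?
|A∪B| = |A| + |B| - |A∩B| = 61 + 24 - 18 = 67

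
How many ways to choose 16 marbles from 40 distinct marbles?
C(40,16) = 40!/(16!×24!) = 62852101650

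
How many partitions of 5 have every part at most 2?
Let r_j(i) = number of partitions of i into parts ≤ j, for i = 0..5. r_1(i) = 1 for all i; r_j(i) = r_{j-1}(i) + r_j(i-j). Rows j = 2..2: ≤2: 1 1 2 2 3 3. r_2(5) = 3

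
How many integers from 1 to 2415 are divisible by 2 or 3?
⌊2415/2⌋ + ⌊2415/3⌋ - ⌊2415/6⌋ = 1207 + 805 - 402 = 1610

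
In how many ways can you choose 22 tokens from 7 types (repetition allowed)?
C(22+7-1, 7-1) = C(28, 6) = 376740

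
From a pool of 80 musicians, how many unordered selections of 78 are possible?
C(80,78) = 80!/(78!×2!) = 3160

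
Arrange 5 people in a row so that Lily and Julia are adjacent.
Treat as block: (5-1)! × 2! = 24 × 2 = 48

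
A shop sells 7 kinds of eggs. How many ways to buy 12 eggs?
C(12+7-1, 7-1) = C(18, 6) = 18564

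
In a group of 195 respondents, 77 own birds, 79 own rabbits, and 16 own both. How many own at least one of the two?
|A∪B| = |A| + |B| - |A∩B| = 77 + 79 - 16 = 140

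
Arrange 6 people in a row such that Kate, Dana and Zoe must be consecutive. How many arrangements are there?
Treat the 3 as one block: (6-3+1)! × 3! = 24 × 6 = 144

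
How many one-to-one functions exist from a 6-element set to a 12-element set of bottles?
P(12,6) = 12!/(12-6)! = 665280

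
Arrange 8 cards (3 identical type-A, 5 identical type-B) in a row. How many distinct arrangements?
8! / (3! × 5!) = 56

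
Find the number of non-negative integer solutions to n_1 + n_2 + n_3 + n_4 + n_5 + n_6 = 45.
C(45+6-1, 6-1) = C(50, 5) = 2118760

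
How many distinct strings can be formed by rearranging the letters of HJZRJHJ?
7! / (1! × 1! × 3! × 2!) = 420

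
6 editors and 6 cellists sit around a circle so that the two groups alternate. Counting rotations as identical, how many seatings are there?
Fix one of the editors: (6-1)! ways for the remaining editors, × 6! ways for the cellists = 120 × 720 = 86400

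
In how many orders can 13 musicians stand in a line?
13! = 6227020800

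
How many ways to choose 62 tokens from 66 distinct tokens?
C(66,62) = 66!/(62!×4!) = 720720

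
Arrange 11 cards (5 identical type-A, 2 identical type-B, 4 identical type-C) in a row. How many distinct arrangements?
11! / (5! × 2! × 4!) = 6930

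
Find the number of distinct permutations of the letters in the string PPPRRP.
6! / (2! × 4!) = 15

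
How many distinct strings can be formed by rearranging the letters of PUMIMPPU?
8! / (2! × 1! × 3! × 2!) = 1680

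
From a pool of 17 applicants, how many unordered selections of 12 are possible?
C(17,12) = 17!/(12!×5!) = 6188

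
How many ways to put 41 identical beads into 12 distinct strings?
C(41+12-1, 12-1) = C(52, 11) = 60403728840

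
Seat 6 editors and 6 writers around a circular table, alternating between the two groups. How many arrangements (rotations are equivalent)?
Fix one of the editors: (6-1)! ways for the remaining editors, × 6! ways for the writers = 120 × 720 = 86400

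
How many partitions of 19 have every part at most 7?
Let r_j(i) = number of partitions of i into parts ≤ j, for i = 0..19. r_1(i) = 1 for all i; r_j(i) = r_{j-1}(i) + r_j(i-j). Rows j = 2..7: ≤2: 1 1 2 2 3 3 4 4 5 5 6 6 7 7 8 8 9 9 10 10; ≤3: 1 1 2 3 4 5 7 8 10 12 14 16 19 21 24 27 30 33 37 40; ≤4: 1 1 2 3 5 6 9 11 15 18 23 27 34 39 47 54 64 72 84 94; ≤5: 1 1 2 3 5 7 10 13 18 23 30 37 47 57 70 84 101 119 141 164; ≤6: 1 1 2 3 5 7 11 14 20 26 35 44 58 71 90 110 136 163 199 235; ≤7: 1 1 2 3 5 7 11 15 21 28 38 49 65 82 105 131 164 201 248 300. r_7(19) = 300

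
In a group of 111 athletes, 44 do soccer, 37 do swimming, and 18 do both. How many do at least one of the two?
|A∪B| = |A| + |B| - |A∩B| = 44 + 37 - 18 = 63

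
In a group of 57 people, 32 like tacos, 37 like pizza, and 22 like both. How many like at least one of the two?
|A∪B| = |A| + |B| - |A∩B| = 32 + 37 - 22 = 47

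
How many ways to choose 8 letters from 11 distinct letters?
C(11,8) = 11!/(8!×3!) = 165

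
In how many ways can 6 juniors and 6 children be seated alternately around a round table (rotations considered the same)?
Fix one of the juniors: (6-1)! ways for the remaining juniors, × 6! ways for the children = 120 × 720 = 86400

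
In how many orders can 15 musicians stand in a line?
15! = 1307674368000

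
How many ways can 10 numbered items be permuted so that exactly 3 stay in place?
Choose the 3 fixed points C(10,3) = 120, derange the rest: !7 = Σ_{j=0}^{7} (-1)^j·7!/j! = 5040 - 5040 + 2520 - 840 + 210 - 42 + 7 - 1 = 1854. Product = 120 × 1854 = 222480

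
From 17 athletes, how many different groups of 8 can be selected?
C(17,8) = 17!/(8!×9!) = 24310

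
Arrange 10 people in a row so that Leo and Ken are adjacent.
Treat as block: (10-1)! × 2! = 362880 × 2 = 725760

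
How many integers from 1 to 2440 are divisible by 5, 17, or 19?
⌊2440/5⌋+⌊2440/17⌋+⌊2440/19⌋ - ⌊2440/85⌋-⌊2440/95⌋-⌊2440/323⌋ + ⌊2440/1615⌋ = 488+143+128 - 28-25-7 + 1 = 700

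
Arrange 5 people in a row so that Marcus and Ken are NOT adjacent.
Total - adjacent = 5! - (5-1)!×2 = 120 - 48 = 72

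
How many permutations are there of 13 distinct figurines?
13! = 6227020800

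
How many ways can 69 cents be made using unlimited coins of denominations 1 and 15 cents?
Coefficient of x^69 in 1/(1-x^1) · 1/(1-x^15). Use j coins of 15 for j = 0..⌊69/15⌋ = 4, the rest in 1s: 4 + 1 = 5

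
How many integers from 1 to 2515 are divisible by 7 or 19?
⌊2515/7⌋ + ⌊2515/19⌋ - ⌊2515/133⌋ = 359 + 132 - 18 = 473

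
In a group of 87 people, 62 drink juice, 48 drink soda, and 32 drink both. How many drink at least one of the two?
|A∪B| = |A| + |B| - |A∩B| = 62 + 48 - 32 = 78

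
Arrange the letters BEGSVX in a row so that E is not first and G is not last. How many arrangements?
By inclusion-exclusion: 6! - 2×(6-1)! + (6-2)! = 720 - 240 + 24 = 504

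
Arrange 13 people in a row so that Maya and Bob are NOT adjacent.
Total - adjacent = 13! - (13-1)!×2 = 6227020800 - 958003200 = 5269017600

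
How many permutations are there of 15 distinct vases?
15! = 1307674368000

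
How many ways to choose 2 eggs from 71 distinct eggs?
C(71,2) = 71!/(2!×69!) = 2485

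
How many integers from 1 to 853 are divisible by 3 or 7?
⌊853/3⌋ + ⌊853/7⌋ - ⌊853/21⌋ = 284 + 121 - 40 = 365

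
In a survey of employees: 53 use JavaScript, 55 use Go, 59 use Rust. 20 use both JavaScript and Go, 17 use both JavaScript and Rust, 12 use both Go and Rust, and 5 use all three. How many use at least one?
|A∪B∪C| = 53+55+59-20-17-12+5 = 123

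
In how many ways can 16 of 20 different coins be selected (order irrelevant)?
C(20,16) = 20!/(16!×4!) = 4845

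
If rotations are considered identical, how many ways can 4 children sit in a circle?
Circular: fix one position, arrange the rest. (4-1)! = 6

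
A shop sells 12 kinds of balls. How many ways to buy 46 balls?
C(46+12-1, 12-1) = C(57, 11) = 184509266760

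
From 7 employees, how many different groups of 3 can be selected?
C(7,3) = 7!/(3!×4!) = 35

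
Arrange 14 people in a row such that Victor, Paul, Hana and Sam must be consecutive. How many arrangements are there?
Treat the 4 as one block: (14-4+1)! × 4! = 39916800 × 24 = 958003200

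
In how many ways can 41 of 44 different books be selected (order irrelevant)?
C(44,41) = 44!/(41!×3!) = 13244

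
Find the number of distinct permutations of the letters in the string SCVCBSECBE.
10! / (2! × 3! × 2! × 1! × 2!) = 75600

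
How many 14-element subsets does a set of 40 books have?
C(40,14) = 40!/(14!×26!) = 23206929840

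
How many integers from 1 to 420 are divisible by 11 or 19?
⌊420/11⌋ + ⌊420/19⌋ - ⌊420/209⌋ = 38 + 22 - 2 = 58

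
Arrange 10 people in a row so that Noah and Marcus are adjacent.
Treat as block: (10-1)! × 2! = 362880 × 2 = 725760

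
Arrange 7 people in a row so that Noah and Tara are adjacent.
Treat as block: (7-1)! × 2! = 720 × 2 = 1440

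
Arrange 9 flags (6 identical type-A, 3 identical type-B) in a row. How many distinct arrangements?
9! / (6! × 3!) = 84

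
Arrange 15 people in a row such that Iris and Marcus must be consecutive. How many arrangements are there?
Treat the 2 as one block: (15-2+1)! × 2! = 87178291200 × 2 = 174356582400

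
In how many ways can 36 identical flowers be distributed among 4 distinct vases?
C(36+4-1, 4-1) = C(39, 3) = 9139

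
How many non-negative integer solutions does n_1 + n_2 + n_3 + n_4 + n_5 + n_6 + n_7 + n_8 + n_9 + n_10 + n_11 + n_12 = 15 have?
C(15+12-1, 12-1) = C(26, 11) = 7726160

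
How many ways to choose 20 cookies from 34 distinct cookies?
C(34,20) = 34!/(20!×14!) = 1391975640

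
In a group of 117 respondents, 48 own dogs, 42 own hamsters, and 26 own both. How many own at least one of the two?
|A∪B| = |A| + |B| - |A∩B| = 48 + 42 - 26 = 64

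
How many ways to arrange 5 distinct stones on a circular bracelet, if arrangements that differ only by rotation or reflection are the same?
(5-1)!/2 = 24/2 = 12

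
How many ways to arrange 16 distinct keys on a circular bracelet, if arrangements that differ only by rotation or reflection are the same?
(16-1)!/2 = 1307674368000/2 = 653837184000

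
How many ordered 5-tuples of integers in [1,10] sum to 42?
Coefficient of x^42 in (x + x² + ... + x^10)^5. By inclusion-exclusion on dice exceeding 10: Σ_j (-1)^j C(5,j)·C(42-1-10j, 4) = C(5,0)·C(41,4) - C(5,1)·C(31,4) + C(5,2)·C(21,4) - C(5,3)·C(11,4) = 1·101270 - 5·31465 + 10·5985 - 10·330 = 495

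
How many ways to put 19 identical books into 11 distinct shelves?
C(19+11-1, 11-1) = C(29, 10) = 20030010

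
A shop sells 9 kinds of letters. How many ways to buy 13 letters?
C(13+9-1, 9-1) = C(21, 8) = 203490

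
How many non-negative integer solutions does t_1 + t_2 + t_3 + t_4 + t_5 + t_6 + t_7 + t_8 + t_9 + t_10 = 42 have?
C(42+10-1, 10-1) = C(51, 9) = 3042312350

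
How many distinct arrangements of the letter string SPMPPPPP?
8! / (1! × 6! × 1!) = 56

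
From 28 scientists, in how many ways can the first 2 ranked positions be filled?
P(28,2) = 28!/(28-2)! = 756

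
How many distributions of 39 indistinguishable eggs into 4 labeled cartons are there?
C(39+4-1, 4-1) = C(42, 3) = 11480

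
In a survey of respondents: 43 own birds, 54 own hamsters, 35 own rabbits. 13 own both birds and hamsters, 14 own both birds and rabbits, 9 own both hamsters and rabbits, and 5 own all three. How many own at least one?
|A∪B∪C| = 43+54+35-13-14-9+5 = 101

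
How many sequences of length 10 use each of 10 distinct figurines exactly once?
10! = 3628800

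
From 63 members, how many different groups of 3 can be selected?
C(63,3) = 63!/(3!×60!) = 39711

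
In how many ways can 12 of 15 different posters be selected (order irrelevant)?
C(15,12) = 15!/(12!×3!) = 455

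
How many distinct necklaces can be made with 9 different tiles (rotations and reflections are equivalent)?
(9-1)!/2 = 40320/2 = 20160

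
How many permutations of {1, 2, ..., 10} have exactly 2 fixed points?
Choose the 2 fixed points C(10,2) = 45, derange the rest: !8 = Σ_{j=0}^{8} (-1)^j·8!/j! = 40320 - 40320 + 20160 - 6720 + 1680 - 336 + 56 - 8 + 1 = 14833. Product = 45 × 14833 = 667485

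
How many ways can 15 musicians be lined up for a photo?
15! = 1307674368000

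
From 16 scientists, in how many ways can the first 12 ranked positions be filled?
P(16,12) = 16!/(16-12)! = 871782912000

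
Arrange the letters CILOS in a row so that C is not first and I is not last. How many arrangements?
By inclusion-exclusion: 5! - 2×(5-1)! + (5-2)! = 120 - 48 + 6 = 78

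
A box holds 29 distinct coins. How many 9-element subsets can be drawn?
C(29,9) = 29!/(9!×20!) = 10015005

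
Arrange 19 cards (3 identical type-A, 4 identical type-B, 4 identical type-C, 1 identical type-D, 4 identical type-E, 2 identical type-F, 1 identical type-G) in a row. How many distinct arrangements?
19! / (3! × 4! × 4! × 1! × 4! × 2! × 1!) = 733296564000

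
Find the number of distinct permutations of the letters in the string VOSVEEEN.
8! / (1! × 3! × 2! × 1! × 1!) = 3360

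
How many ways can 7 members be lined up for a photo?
7! = 5040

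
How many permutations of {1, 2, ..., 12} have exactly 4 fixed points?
Choose the 4 fixed points C(12,4) = 495, derange the rest: !8 = Σ_{j=0}^{8} (-1)^j·8!/j! = 40320 - 40320 + 20160 - 6720 + 1680 - 336 + 56 - 8 + 1 = 14833. Product = 495 × 14833 = 7342335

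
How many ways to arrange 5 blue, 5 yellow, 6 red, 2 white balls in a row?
18! / (5! × 5! × 6! × 2!) = 308756448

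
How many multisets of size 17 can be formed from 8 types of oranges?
C(17+8-1, 8-1) = C(24, 7) = 346104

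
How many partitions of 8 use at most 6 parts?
By conjugation, equals partitions of 8 into parts ≤ 6. Let r_j(i) = number of partitions of i into parts ≤ j, for i = 0..8. r_1(i) = 1 for all i; r_j(i) = r_{j-1}(i) + r_j(i-j). Rows j = 2..6: ≤2: 1 1 2 2 3 3 4 4 5; ≤3: 1 1 2 3 4 5 7 8 10; ≤4: 1 1 2 3 5 6 9 11 15; ≤5: 1 1 2 3 5 7 10 13 18; ≤6: 1 1 2 3 5 7 11 14 20. r_6(8) = 20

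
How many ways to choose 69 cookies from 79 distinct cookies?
C(79,69) = 79!/(69!×10!) = 1440680596355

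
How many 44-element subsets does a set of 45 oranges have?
C(45,44) = 45!/(44!×1!) = 45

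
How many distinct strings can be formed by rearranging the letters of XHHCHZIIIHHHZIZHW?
17! / (3! × 1! × 7! × 4! × 1! × 1!) = 490089600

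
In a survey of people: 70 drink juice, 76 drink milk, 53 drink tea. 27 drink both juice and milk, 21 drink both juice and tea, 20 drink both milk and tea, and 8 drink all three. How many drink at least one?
|A∪B∪C| = 70+76+53-27-21-20+8 = 139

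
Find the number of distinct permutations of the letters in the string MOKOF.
5! / (2! × 1! × 1! × 1!) = 60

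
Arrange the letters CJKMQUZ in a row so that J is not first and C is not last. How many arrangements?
By inclusion-exclusion: 7! - 2×(7-1)! + (7-2)! = 5040 - 1440 + 120 = 3720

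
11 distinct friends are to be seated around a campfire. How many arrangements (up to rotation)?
Circular: fix one position, arrange the rest. (11-1)! = 3628800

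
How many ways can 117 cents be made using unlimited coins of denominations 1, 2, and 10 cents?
Coefficient of x^117 in 1/(1-x^1) · 1/(1-x^2) · 1/(1-x^10). Case on j = number of 10-cent coins (j = 0..11); remainder r = 117 - 10j is made from {1,2} in ⌊r/2⌋+1 ways. r = 117, 107, 97, 87, 77, 67, 57, 47, 37, 27, 17, 7 → 59 + 54 + 49 + 44 + 39 + 34 + 29 + 24 + 19 + 14 + 9 + 4 = 378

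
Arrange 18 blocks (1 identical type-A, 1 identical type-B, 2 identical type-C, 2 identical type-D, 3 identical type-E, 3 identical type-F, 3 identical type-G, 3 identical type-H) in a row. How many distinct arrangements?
18! / (1! × 1! × 2! × 2! × 3! × 3! × 3! × 3!) = 1235025792000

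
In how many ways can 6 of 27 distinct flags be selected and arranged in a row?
P(27,6) = 27!/(27-6)! = 213127200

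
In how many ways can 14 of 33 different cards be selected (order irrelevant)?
C(33,14) = 33!/(14!×19!) = 818809200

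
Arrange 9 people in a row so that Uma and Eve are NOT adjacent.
Total - adjacent = 9! - (9-1)!×2 = 362880 - 80640 = 282240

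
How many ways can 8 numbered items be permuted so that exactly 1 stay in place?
Choose the 1 fixed point C(8,1) = 8, derange the rest: !7 = Σ_{j=0}^{7} (-1)^j·7!/j! = 5040 - 5040 + 2520 - 840 + 210 - 42 + 7 - 1 = 1854. Product = 8 × 1854 = 14832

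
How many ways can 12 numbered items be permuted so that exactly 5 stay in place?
Choose the 5 fixed points C(12,5) = 792, derange the rest: !7 = Σ_{j=0}^{7} (-1)^j·7!/j! = 5040 - 5040 + 2520 - 840 + 210 - 42 + 7 - 1 = 1854. Product = 792 × 1854 = 1468368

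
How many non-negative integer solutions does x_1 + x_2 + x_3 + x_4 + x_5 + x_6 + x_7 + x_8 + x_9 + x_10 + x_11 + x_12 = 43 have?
C(43+12-1, 12-1) = C(54, 11) = 95722852680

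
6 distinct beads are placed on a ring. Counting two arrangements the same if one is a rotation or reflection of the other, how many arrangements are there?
(6-1)!/2 = 120/2 = 60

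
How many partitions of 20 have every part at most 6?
Let r_j(i) = number of partitions of i into parts ≤ j, for i = 0..20. r_1(i) = 1 for all i; r_j(i) = r_{j-1}(i) + r_j(i-j). Rows j = 2..6: ≤2: 1 1 2 2 3 3 4 4 5 5 6 6 7 7 8 8 9 9 10 10 11; ≤3: 1 1 2 3 4 5 7 8 10 12 14 16 19 21 24 27 30 33 37 40 44; ≤4: 1 1 2 3 5 6 9 11 15 18 23 27 34 39 47 54 64 72 84 94 108; ≤5: 1 1 2 3 5 7 10 13 18 23 30 37 47 57 70 84 101 119 141 164 192; ≤6: 1 1 2 3 5 7 11 14 20 26 35 44 58 71 90 110 136 163 199 235 282. r_6(20) = 282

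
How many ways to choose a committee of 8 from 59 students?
C(59,8) = 59!/(8!×51!) = 2217471399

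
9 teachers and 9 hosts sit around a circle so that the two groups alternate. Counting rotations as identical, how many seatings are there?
Fix one of the teachers: (9-1)! ways for the remaining teachers, × 9! ways for the hosts = 40320 × 362880 = 14631321600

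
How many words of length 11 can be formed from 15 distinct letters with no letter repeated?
P(15,11) = 15!/(15-11)! = 54486432000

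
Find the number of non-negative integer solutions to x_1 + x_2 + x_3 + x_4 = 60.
C(60+4-1, 4-1) = C(63, 3) = 39711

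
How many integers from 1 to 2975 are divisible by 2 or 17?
⌊2975/2⌋ + ⌊2975/17⌋ - ⌊2975/34⌋ = 1487 + 175 - 87 = 1575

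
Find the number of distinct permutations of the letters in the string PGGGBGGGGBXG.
12! / (1! × 8! × 1! × 2!) = 5940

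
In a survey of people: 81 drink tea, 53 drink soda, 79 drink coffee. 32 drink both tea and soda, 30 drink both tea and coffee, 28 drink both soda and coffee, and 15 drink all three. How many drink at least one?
|A∪B∪C| = 81+53+79-32-30-28+15 = 138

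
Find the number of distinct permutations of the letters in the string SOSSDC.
6! / (1! × 3! × 1! × 1!) = 120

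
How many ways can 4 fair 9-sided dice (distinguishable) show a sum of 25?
Coefficient of x^25 in (x + x² + ... + x^9)^4. By inclusion-exclusion on dice exceeding 9: Σ_j (-1)^j C(4,j)·C(25-1-9j, 3) = C(4,0)·C(24,3) - C(4,1)·C(15,3) + C(4,2)·C(6,3) = 1·2024 - 4·455 + 6·20 = 324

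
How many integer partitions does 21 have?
Pentagonal recurrence p(n) = p(n-1) + p(n-2) - p(n-5) - p(n-7) + p(n-12) + p(n-15) - ... gives p(0..20) = 1, 1, 2, 3, 5, 7, 11, 15, 22, 30, 42, 56, 77, 101, 135, 176, 231, 297, 385, 490, 627. p(21) = p(20) + p(19) - p(16) - p(14) + p(9) + p(6) = 627 + 490 - 231 - 135 + 30 + 11 = 792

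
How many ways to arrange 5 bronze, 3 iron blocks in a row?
8! / (5! × 3!) = 56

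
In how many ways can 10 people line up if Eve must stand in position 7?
Fix one position: (10-1)! = 362880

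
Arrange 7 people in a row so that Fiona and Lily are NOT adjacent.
Total - adjacent = 7! - (7-1)!×2 = 5040 - 1440 = 3600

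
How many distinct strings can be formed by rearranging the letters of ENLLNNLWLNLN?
12! / (1! × 5! × 1! × 5!) = 33264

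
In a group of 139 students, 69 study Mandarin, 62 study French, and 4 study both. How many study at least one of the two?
|A∪B| = |A| + |B| - |A∩B| = 69 + 62 - 4 = 127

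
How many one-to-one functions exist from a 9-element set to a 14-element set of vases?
P(14,9) = 14!/(14-9)! = 726485760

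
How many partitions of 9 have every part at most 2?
Let r_j(i) = number of partitions of i into parts ≤ j, for i = 0..9. r_1(i) = 1 for all i; r_j(i) = r_{j-1}(i) + r_j(i-j). Rows j = 2..2: ≤2: 1 1 2 2 3 3 4 4 5 5. r_2(9) = 5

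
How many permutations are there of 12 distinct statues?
12! = 479001600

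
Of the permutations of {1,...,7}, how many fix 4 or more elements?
Exactly j fixed points: C(7,j)·!(7-j); sum over j ≥ 4 (derangement numbers via !m = (m-1)·(!(m-1) + !(m-2)): !0..!3 = 1, 0, 1, 2). Σ_{j=4}^{7} C(7,j)·!(7-j) = C(7,4)·!3 + C(7,5)·!2 + C(7,6)·!1 + C(7,7)·!0 = 35·2 + 21·1 + 7·0 + 1·1 = 92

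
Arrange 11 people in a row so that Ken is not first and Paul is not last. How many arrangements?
By inclusion-exclusion: 11! - 2×(11-1)! + (11-2)! = 39916800 - 7257600 + 362880 = 33022080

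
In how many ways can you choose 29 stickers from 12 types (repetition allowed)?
C(29+12-1, 12-1) = C(40, 11) = 2311801440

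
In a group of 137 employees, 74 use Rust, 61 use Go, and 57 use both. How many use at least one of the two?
|A∪B| = |A| + |B| - |A∩B| = 74 + 61 - 57 = 78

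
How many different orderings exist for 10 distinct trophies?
10! = 3628800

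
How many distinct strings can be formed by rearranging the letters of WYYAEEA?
7! / (2! × 2! × 1! × 2!) = 630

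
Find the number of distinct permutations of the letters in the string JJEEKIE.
7! / (1! × 1! × 2! × 3!) = 420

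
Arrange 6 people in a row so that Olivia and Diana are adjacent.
Treat as block: (6-1)! × 2! = 120 × 2 = 240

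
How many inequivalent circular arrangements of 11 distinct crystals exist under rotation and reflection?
(11-1)!/2 = 3628800/2 = 1814400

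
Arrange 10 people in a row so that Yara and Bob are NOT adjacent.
Total - adjacent = 10! - (10-1)!×2 = 3628800 - 725760 = 2903040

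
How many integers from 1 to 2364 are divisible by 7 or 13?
⌊2364/7⌋ + ⌊2364/13⌋ - ⌊2364/91⌋ = 337 + 181 - 25 = 493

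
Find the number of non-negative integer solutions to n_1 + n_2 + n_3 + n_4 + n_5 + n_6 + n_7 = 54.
C(54+7-1, 7-1) = C(60, 6) = 50063860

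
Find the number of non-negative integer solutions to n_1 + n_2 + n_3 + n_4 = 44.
C(44+4-1, 4-1) = C(47, 3) = 16215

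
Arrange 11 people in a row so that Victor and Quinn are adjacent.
Treat as block: (11-1)! × 2! = 3628800 × 2 = 7257600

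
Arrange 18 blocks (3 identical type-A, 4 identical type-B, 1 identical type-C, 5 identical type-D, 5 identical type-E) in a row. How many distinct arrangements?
18! / (3! × 4! × 1! × 5! × 5!) = 3087564480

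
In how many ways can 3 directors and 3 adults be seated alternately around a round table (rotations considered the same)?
Fix one of the directors: (3-1)! ways for the remaining directors, × 3! ways for the adults = 2 × 6 = 12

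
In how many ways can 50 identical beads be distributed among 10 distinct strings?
C(50+10-1, 10-1) = C(59, 9) = 12565671261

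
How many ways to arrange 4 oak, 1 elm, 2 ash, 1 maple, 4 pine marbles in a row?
12! / (4! × 1! × 2! × 1! × 4!) = 415800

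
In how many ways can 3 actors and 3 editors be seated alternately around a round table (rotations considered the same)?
Fix one of the actors: (3-1)! ways for the remaining actors, × 3! ways for the editors = 2 × 6 = 12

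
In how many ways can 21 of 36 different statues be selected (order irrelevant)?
C(36,21) = 36!/(21!×15!) = 5567902560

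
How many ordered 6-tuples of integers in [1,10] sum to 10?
Coefficient of x^10 in (x + x² + ... + x^10)^6. By inclusion-exclusion on dice exceeding 10: Σ_j (-1)^j C(6,j)·C(10-1-10j, 5) = C(6,0)·C(9,5) = 1·126 = 126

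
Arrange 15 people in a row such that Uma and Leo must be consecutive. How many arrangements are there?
Treat the 2 as one block: (15-2+1)! × 2! = 87178291200 × 2 = 174356582400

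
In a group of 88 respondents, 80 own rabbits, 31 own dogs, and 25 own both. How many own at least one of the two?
|A∪B| = |A| + |B| - |A∩B| = 80 + 31 - 25 = 86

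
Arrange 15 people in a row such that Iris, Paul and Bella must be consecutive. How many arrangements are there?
Treat the 3 as one block: (15-3+1)! × 3! = 6227020800 × 6 = 37362124800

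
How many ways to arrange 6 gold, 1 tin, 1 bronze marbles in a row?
8! / (6! × 1! × 1!) = 56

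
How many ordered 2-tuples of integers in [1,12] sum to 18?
Coefficient of x^18 in (x + x² + ... + x^12)^2. By inclusion-exclusion on dice exceeding 12: Σ_j (-1)^j C(2,j)·C(18-1-12j, 1) = C(2,0)·C(17,1) - C(2,1)·C(5,1) = 1·17 - 2·5 = 7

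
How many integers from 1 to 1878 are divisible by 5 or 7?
⌊1878/5⌋ + ⌊1878/7⌋ - ⌊1878/35⌋ = 375 + 268 - 53 = 590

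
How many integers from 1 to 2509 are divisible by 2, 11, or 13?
⌊2509/2⌋+⌊2509/11⌋+⌊2509/13⌋ - ⌊2509/22⌋-⌊2509/26⌋-⌊2509/143⌋ + ⌊2509/286⌋ = 1254+228+193 - 114-96-17 + 8 = 1456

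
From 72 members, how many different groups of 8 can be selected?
C(72,8) = 72!/(8!×64!) = 11969016345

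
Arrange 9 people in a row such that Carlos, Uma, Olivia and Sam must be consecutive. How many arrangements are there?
Treat the 4 as one block: (9-4+1)! × 4! = 720 × 24 = 17280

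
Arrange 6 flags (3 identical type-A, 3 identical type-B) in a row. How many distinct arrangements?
6! / (3! × 3!) = 20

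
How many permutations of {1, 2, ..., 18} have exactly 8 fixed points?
Choose the 8 fixed points C(18,8) = 43758, derange the rest: !10 = Σ_{j=0}^{10} (-1)^j·10!/j! = 3628800 - 3628800 + 1814400 - 604800 + 151200 - 30240 + 5040 - 720 + 90 - 10 + 1 = 1334961. Product = 43758 × 1334961 = 58415223438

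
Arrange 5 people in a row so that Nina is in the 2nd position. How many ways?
Fix one position: (5-1)! = 24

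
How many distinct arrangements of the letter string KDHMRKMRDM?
10! / (3! × 1! × 2! × 2! × 2!) = 75600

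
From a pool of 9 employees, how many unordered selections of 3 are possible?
C(9,3) = 9!/(3!×6!) = 84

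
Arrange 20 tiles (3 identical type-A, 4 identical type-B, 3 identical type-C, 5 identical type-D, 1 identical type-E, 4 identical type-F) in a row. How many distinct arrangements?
20! / (3! × 4! × 3! × 5! × 1! × 4!) = 977728752000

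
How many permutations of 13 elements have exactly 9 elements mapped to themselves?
Choose the 9 fixed points C(13,9) = 715, derange the rest: !4 = Σ_{j=0}^{4} (-1)^j·4!/j! = 24 - 24 + 12 - 4 + 1 = 9. Product = 715 × 9 = 6435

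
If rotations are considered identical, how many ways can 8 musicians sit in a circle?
Circular: fix one position, arrange the rest. (8-1)! = 5040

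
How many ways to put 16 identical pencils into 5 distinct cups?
C(16+5-1, 5-1) = C(20, 4) = 4845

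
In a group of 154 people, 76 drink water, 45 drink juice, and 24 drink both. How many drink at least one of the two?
|A∪B| = |A| + |B| - |A∩B| = 76 + 45 - 24 = 97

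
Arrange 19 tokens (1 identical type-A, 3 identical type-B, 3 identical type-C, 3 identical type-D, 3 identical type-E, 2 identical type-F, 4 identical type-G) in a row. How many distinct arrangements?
19! / (1! × 3! × 3! × 3! × 3! × 2! × 4!) = 1955457504000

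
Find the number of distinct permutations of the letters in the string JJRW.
4! / (2! × 1! × 1!) = 12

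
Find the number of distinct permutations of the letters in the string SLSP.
4! / (2! × 1! × 1!) = 12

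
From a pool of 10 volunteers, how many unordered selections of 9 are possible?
C(10,9) = 10!/(9!×1!) = 10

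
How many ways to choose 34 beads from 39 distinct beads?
C(39,34) = 39!/(34!×5!) = 575757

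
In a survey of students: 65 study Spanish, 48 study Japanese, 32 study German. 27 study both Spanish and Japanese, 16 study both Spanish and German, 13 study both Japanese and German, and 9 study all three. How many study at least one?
|A∪B∪C| = 65+48+32-27-16-13+9 = 98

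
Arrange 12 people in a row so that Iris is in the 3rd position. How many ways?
Fix one position: (12-1)! = 39916800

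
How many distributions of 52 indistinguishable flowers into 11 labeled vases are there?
C(52+11-1, 11-1) = C(62, 10) = 107518933731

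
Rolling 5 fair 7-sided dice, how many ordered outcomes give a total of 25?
Coefficient of x^25 in (x + x² + ... + x^7)^5. By inclusion-exclusion on dice exceeding 7: Σ_j (-1)^j C(5,j)·C(25-1-7j, 4) = C(5,0)·C(24,4) - C(5,1)·C(17,4) + C(5,2)·C(10,4) = 1·10626 - 5·2380 + 10·210 = 826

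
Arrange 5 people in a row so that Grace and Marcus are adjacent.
Treat as block: (5-1)! × 2! = 24 × 2 = 48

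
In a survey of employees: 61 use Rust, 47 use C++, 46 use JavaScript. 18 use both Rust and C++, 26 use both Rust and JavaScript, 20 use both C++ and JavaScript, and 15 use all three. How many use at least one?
|A∪B∪C| = 61+47+46-18-26-20+15 = 105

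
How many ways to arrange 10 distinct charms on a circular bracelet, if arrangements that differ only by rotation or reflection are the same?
(10-1)!/2 = 362880/2 = 181440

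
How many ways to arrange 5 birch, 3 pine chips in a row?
8! / (5! × 3!) = 56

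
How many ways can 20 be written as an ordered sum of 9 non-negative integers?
C(20+9-1, 9-1) = C(28, 8) = 3108105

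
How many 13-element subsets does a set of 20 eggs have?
C(20,13) = 20!/(13!×7!) = 77520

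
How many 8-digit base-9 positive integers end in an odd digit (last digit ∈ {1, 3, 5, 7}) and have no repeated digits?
Last∈{1,3,5,7}. Last=0: 0. Last nonzero: 4×7×P(7,6) = 141120. Total = 141120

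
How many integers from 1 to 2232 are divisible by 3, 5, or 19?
⌊2232/3⌋+⌊2232/5⌋+⌊2232/19⌋ - ⌊2232/15⌋-⌊2232/57⌋-⌊2232/95⌋ + ⌊2232/285⌋ = 744+446+117 - 148-39-23 + 7 = 1104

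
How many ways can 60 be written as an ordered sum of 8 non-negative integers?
C(60+8-1, 8-1) = C(67, 7) = 869648208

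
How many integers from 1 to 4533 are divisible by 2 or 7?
⌊4533/2⌋ + ⌊4533/7⌋ - ⌊4533/14⌋ = 2266 + 647 - 323 = 2590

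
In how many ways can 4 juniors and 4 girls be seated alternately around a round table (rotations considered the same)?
Fix one of the juniors: (4-1)! ways for the remaining juniors, × 4! ways for the girls = 6 × 24 = 144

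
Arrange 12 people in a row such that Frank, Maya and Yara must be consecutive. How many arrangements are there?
Treat the 3 as one block: (12-3+1)! × 3! = 3628800 × 6 = 21772800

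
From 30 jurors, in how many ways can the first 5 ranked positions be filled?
P(30,5) = 30!/(30-5)! = 17100720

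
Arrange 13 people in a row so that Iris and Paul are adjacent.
Treat as block: (13-1)! × 2! = 479001600 × 2 = 958003200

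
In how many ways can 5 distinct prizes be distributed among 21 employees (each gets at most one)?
P(21,5) = 21!/(21-5)! = 2441880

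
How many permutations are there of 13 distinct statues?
13! = 6227020800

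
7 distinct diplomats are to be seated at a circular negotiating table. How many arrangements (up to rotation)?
Circular: fix one position, arrange the rest. (7-1)! = 720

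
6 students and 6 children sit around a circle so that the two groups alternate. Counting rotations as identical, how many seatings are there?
Fix one of the students: (6-1)! ways for the remaining students, × 6! ways for the children = 120 × 720 = 86400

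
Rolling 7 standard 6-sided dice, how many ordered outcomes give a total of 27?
Coefficient of x^27 in (x + x² + ... + x^6)^7. By inclusion-exclusion on dice exceeding 6: Σ_j (-1)^j C(7,j)·C(27-1-6j, 6) = C(7,0)·C(26,6) - C(7,1)·C(20,6) + C(7,2)·C(14,6) - C(7,3)·C(8,6) = 1·230230 - 7·38760 + 21·3003 - 35·28 = 20993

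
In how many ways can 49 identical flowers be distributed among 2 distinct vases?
C(49+2-1, 2-1) = C(50, 1) = 50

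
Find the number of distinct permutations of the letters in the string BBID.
4! / (1! × 1! × 2!) = 12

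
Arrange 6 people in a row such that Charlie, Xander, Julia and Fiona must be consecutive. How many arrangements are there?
Treat the 4 as one block: (6-4+1)! × 4! = 6 × 24 = 144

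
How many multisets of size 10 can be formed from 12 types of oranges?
C(10+12-1, 12-1) = C(21, 11) = 352716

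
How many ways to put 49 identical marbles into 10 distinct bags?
C(49+10-1, 10-1) = C(58, 9) = 10648873950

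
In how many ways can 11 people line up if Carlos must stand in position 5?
Fix one position: (11-1)! = 3628800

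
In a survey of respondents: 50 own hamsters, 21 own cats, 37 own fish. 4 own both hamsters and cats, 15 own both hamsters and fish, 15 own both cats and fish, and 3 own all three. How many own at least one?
|A∪B∪C| = 50+21+37-4-15-15+3 = 77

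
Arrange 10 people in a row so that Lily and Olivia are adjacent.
Treat as block: (10-1)! × 2! = 362880 × 2 = 725760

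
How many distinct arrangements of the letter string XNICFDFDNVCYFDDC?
16! / (1! × 2! × 3! × 1! × 3! × 1! × 4! × 1!) = 12108096000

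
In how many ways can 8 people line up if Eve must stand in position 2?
Fix one position: (8-1)! = 5040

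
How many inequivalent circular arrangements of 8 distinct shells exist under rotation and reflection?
(8-1)!/2 = 5040/2 = 2520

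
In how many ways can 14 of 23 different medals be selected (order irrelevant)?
C(23,14) = 23!/(14!×9!) = 817190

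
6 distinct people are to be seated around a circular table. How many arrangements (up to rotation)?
Circular: fix one position, arrange the rest. (6-1)! = 120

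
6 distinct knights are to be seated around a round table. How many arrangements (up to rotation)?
Circular: fix one position, arrange the rest. (6-1)! = 120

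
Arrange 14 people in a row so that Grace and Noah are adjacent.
Treat as block: (14-1)! × 2! = 6227020800 × 2 = 12454041600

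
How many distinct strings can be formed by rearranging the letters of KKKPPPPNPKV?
11! / (1! × 5! × 4! × 1!) = 13860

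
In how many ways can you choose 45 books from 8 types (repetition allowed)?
C(45+8-1, 8-1) = C(52, 7) = 133784560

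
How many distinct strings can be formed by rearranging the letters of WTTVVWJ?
7! / (2! × 2! × 1! × 2!) = 630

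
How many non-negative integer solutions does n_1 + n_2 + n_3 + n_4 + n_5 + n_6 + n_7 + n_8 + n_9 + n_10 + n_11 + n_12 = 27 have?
C(27+12-1, 12-1) = C(38, 11) = 1203322288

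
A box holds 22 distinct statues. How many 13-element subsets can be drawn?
C(22,13) = 22!/(13!×9!) = 497420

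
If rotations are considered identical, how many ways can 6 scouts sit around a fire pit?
Circular: fix one position, arrange the rest. (6-1)! = 120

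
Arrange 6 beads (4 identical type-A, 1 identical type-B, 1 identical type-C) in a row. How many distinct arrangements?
6! / (4! × 1! × 1!) = 30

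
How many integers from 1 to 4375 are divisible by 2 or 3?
⌊4375/2⌋ + ⌊4375/3⌋ - ⌊4375/6⌋ = 2187 + 1458 - 729 = 2916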